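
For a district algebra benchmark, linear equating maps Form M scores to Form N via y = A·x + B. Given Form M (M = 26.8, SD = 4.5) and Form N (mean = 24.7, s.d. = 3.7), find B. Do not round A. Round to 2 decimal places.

2.66

A = SD_Y / SD_X = 3.7 / 4.5 = 0.822222
B = M_Y − A·M_X = 24.7 − 0.822222 × 26.8 = 2.66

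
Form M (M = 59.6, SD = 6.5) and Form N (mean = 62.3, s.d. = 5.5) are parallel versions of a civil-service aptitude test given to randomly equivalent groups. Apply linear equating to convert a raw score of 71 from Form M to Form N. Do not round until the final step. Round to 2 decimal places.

Linear equating: y = (SD_Y/SD_X)(x − M_X) + M_Y
y = (5.5/6.5)(71 − 59.6) + 62.3
y = 0.846154 × 11.4 + 62.3 = 9.6462 + 62.3 = 71.95

71.95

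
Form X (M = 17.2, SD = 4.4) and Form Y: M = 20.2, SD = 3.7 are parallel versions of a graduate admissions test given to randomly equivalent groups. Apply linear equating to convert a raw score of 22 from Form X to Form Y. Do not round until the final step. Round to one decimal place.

24.2

Linear equating: y = (SD_Y/SD_X)(x − M_X) + M_Y
y = (3.7/4.4)(22 − 17.2) + 20.2
y = 0.840909 × 4.8 + 20.2 = 4.0364 + 20.2 = 24.2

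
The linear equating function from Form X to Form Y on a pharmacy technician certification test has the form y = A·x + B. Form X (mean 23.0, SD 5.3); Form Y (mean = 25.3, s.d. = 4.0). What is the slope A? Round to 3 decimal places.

0.755

A = SD_Y / SD_X = 4.0 / 5.3 = 0.755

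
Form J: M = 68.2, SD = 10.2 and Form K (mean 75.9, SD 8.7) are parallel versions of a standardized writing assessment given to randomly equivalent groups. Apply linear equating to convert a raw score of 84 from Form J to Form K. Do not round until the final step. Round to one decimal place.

89.4

Linear equating: y = (SD_Y/SD_X)(x − M_X) + M_Y
y = (8.7/10.2)(84 − 68.2) + 75.9
y = 0.852941 × 15.8 + 75.9 = 13.4765 + 75.9 = 89.4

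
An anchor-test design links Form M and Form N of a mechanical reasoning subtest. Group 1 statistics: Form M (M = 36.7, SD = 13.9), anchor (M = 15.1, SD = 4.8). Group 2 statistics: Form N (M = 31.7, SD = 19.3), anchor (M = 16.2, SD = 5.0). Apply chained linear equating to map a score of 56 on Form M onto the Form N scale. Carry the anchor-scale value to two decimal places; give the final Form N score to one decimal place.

53.2

Form M → anchor (Group 1): v = (4.8/13.9)(56 − 36.7) + 15.1 = 21.76
anchor → Form N (Group 2): y = (19.3/5.0)(21.76 − 16.2) + 31.7 = 53.2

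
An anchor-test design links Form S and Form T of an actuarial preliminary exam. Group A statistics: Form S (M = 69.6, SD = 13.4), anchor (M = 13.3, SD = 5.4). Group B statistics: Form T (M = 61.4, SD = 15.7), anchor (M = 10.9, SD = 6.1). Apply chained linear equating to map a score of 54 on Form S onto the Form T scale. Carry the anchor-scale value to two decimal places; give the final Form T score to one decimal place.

51.4

Form S → anchor (Group A): v = (5.4/13.4)(54 − 69.6) + 13.3 = 7.01
anchor → Form T (Group B): y = (15.7/6.1)(7.01 − 10.9) + 61.4 = 51.4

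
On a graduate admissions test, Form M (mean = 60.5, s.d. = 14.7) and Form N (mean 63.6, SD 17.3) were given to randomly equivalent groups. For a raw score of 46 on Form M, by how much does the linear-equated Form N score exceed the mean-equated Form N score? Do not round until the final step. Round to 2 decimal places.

Mean-equated: 46 + (63.6 − 60.5) = 49.10
Linear-equated: (17.3/14.7)(46 − 60.5) + 63.6 = 46.535
Difference = 46.535 − 49.10 = -2.56

-2.56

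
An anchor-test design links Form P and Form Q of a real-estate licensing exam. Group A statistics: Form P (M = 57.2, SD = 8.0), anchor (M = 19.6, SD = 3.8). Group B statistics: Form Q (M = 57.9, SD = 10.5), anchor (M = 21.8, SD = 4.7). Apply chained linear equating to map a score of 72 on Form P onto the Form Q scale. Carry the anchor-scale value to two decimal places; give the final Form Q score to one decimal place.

Form P → anchor (Group A): v = (3.8/8.0)(72 − 57.2) + 19.6 = 26.63
anchor → Form Q (Group B): y = (10.5/4.7)(26.63 − 21.8) + 57.9 = 68.7

68.7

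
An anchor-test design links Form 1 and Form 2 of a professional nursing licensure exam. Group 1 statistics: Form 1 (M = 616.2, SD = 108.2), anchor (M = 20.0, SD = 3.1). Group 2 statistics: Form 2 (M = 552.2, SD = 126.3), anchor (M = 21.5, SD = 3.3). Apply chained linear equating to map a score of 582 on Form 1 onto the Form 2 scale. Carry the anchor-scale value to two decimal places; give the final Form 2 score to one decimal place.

Form 1 → anchor (Group 1): v = (3.1/108.2)(582 − 616.2) + 20.0 = 19.02
anchor → Form 2 (Group 2): y = (126.3/3.3)(19.02 − 21.5) + 552.2 = 457.3

457.3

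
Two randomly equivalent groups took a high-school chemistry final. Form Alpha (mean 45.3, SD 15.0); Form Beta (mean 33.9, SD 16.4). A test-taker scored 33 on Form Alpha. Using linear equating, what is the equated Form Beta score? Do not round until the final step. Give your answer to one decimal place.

Linear equating: y = (SD_Y/SD_X)(x − M_X) + M_Y
y = (16.4/15.0)(33 − 45.3) + 33.9
y = 1.093333 × -12.3 + 33.9 = -13.4480 + 33.9 = 20.5

20.5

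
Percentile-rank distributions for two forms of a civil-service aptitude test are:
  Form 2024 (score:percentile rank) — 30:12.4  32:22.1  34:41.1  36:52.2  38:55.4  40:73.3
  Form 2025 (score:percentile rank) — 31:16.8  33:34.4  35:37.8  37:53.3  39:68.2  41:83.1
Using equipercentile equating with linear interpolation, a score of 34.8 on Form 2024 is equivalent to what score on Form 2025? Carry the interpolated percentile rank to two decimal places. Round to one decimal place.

PR of 34.8 on Form 2024: 41.1 + (34.8 − 34)/(36 − 34) × (52.2 − 41.1) = 45.54
On Form 2025, PR 45.54 falls between score 35 (PR 37.8) and 37 (PR 53.3).
Interpolate: 35 + (45.54 − 37.8)/(53.3 − 37.8) × (37 − 35) = 36.0

36.0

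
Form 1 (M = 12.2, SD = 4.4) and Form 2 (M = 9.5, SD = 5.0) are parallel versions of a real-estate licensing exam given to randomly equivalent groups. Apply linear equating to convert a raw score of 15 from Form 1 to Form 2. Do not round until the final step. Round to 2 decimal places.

12.68

Linear equating: y = (SD_Y/SD_X)(x − M_X) + M_Y
y = (5.0/4.4)(15 − 12.2) + 9.5
y = 1.136364 × 2.8 + 9.5 = 3.1818 + 9.5 = 12.68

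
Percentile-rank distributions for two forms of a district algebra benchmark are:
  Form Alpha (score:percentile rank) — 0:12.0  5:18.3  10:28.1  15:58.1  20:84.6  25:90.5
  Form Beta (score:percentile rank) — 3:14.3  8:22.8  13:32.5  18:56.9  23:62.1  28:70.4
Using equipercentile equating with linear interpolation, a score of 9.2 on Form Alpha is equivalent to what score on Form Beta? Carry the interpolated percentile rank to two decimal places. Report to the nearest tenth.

9.9

PR of 9.2 on Form Alpha: 18.3 + (9.2 − 5)/(10 − 5) × (28.1 − 18.3) = 26.53
On Form Beta, PR 26.53 falls between score 8 (PR 22.8) and 13 (PR 32.5).
Interpolate: 8 + (26.53 − 22.8)/(32.5 − 22.8) × (13 − 8) = 9.9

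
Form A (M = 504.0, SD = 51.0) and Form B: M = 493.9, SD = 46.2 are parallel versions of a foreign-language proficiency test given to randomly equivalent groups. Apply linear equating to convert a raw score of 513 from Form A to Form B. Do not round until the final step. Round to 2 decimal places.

502.05

Linear equating: y = (SD_Y/SD_X)(x − M_X) + M_Y
y = (46.2/51.0)(513 − 504.0) + 493.9
y = 0.905882 × 9.0 + 493.9 = 8.1529 + 493.9 = 502.05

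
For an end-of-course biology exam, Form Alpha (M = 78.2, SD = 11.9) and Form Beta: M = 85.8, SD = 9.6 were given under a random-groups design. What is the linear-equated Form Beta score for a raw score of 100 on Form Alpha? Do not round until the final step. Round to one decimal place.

Linear equating: y = (SD_Y/SD_X)(x − M_X) + M_Y
y = (9.6/11.9)(100 − 78.2) + 85.8
y = 0.806723 × 21.8 + 85.8 = 17.5866 + 85.8 = 103.4

103.4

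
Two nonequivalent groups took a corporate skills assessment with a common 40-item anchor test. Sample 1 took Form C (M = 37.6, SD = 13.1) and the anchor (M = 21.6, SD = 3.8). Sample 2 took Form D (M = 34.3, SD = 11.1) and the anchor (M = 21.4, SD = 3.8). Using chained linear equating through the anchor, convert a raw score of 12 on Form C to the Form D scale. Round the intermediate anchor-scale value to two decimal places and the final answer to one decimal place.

Form C → anchor (Sample 1): v = (3.8/13.1)(12 − 37.6) + 21.6 = 14.17
anchor → Form D (Sample 2): y = (11.1/3.8)(14.17 − 21.4) + 34.3 = 13.2

13.2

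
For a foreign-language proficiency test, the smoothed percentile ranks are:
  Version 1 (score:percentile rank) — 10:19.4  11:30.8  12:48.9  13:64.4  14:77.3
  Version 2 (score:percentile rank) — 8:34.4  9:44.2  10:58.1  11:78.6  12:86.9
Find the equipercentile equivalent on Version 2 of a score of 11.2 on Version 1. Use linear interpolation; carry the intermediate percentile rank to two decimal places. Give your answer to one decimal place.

PR of 11.2 on Version 1: 30.8 + (11.2 − 11)/(12 − 11) × (48.9 − 30.8) = 34.42
On Version 2, PR 34.42 falls between score 8 (PR 34.4) and 9 (PR 44.2).
Interpolate: 8 + (34.42 − 34.4)/(44.2 − 34.4) × (9 − 8) = 8.0

8.0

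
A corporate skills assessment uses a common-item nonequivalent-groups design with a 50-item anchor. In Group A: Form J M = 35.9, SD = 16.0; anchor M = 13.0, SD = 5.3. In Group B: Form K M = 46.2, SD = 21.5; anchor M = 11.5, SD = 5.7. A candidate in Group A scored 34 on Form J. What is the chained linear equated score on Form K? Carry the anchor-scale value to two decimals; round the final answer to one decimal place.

49.5

Form J → anchor (Group A): v = (5.3/16.0)(34 − 35.9) + 13.0 = 12.37
anchor → Form K (Group B): y = (21.5/5.7)(12.37 − 11.5) + 46.2 = 49.5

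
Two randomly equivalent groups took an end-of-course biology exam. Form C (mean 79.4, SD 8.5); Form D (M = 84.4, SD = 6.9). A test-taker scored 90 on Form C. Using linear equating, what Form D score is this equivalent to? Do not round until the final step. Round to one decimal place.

93.0

Linear equating: y = (SD_Y/SD_X)(x − M_X) + M_Y
y = (6.9/8.5)(90 − 79.4) + 84.4
y = 0.811765 × 10.6 + 84.4 = 8.6047 + 84.4 = 93.0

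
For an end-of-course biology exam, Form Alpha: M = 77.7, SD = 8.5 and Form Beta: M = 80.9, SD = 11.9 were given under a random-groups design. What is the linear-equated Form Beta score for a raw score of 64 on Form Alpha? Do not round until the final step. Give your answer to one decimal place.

61.7

Linear equating: y = (SD_Y/SD_X)(x − M_X) + M_Y
y = (11.9/8.5)(64 − 77.7) + 80.9
y = 1.400000 × -13.7 + 80.9 = -19.1800 + 80.9 = 61.7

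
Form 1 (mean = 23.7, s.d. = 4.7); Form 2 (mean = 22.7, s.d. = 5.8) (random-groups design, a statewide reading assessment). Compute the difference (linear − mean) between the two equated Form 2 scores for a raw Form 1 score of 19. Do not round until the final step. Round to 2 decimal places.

Mean-equated: 19 + (22.7 − 23.7) = 18.00
Linear-equated: (5.8/4.7)(19 − 23.7) + 22.7 = 16.900
Difference = 16.900 − 18.00 = -1.10

-1.10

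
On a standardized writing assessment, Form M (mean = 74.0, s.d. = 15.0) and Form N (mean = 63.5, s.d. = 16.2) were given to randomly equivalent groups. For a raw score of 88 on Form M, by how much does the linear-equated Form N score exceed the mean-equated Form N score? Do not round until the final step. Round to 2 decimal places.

1.12

Mean-equated: 88 + (63.5 − 74.0) = 77.50
Linear-equated: (16.2/15.0)(88 − 74.0) + 63.5 = 78.620
Difference = 78.620 − 77.50 = 1.12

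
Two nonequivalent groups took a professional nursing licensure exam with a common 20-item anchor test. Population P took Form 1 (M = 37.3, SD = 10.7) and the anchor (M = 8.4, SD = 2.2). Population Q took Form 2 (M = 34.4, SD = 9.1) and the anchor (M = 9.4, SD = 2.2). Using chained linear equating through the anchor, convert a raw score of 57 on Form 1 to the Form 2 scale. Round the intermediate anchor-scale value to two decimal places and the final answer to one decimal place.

47.0

Form 1 → anchor (Population P): v = (2.2/10.7)(57 − 37.3) + 8.4 = 12.45
anchor → Form 2 (Population Q): y = (9.1/2.2)(12.45 − 9.4) + 34.4 = 47.0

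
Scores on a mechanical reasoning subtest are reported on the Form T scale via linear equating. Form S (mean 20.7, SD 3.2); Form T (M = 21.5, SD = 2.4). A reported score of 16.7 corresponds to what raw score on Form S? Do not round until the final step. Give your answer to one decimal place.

14.3

Invert y = (SD_Y/SD_X)(x − M_X) + M_Y:
x = (SD_X/SD_Y)(y − M_Y) + M_X = (3.2/2.4)(16.7 − 21.5) + 20.7
x = 1.333333 × -4.800 + 20.7 = 14.3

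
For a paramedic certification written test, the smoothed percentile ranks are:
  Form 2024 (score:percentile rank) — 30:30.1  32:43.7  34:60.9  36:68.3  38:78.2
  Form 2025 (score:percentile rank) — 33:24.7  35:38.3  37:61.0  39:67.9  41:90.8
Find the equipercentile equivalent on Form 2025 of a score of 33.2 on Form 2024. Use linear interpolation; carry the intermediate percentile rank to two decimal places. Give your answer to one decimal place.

PR of 33.2 on Form 2024: 43.7 + (33.2 − 32)/(34 − 32) × (60.9 − 43.7) = 54.02
On Form 2025, PR 54.02 falls between score 35 (PR 38.3) and 37 (PR 61.0).
Interpolate: 35 + (54.02 − 38.3)/(61.0 − 38.3) × (37 − 35) = 36.4

36.4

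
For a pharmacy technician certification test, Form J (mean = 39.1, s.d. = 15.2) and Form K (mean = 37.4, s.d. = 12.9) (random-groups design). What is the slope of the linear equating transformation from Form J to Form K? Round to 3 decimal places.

A = SD_Y / SD_X = 12.9 / 15.2 = 0.849

0.849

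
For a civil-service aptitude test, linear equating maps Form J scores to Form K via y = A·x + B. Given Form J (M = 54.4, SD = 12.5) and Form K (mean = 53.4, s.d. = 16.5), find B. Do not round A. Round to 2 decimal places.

A = SD_Y / SD_X = 16.5 / 12.5 = 1.320000
B = M_Y − A·M_X = 53.4 − 1.320000 × 54.4 = -18.41

-18.41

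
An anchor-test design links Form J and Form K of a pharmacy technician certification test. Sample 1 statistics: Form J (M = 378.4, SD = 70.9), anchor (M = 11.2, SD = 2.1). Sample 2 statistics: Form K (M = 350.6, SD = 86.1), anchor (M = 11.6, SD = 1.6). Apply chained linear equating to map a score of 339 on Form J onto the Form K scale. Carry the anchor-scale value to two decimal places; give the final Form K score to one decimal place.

Form J → anchor (Sample 1): v = (2.1/70.9)(339 − 378.4) + 11.2 = 10.03
anchor → Form K (Sample 2): y = (86.1/1.6)(10.03 − 11.6) + 350.6 = 266.1

266.1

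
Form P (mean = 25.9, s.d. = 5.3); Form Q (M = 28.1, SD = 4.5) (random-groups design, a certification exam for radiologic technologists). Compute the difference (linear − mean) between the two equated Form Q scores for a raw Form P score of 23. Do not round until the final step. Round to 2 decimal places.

0.44

Mean-equated: 23 + (28.1 − 25.9) = 25.20
Linear-equated: (4.5/5.3)(23 − 25.9) + 28.1 = 25.638
Difference = 25.638 − 25.20 = 0.44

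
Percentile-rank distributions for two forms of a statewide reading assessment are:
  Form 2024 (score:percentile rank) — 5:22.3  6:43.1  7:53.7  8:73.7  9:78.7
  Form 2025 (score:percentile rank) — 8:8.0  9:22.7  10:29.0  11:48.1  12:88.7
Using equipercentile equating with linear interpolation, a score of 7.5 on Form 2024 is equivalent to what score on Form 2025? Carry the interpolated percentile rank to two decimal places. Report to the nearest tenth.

11.4

PR of 7.5 on Form 2024: 53.7 + (7.5 − 7)/(8 − 7) × (73.7 − 53.7) = 63.70
On Form 2025, PR 63.70 falls between score 11 (PR 48.1) and 12 (PR 88.7).
Interpolate: 11 + (63.70 − 48.1)/(88.7 − 48.1) × (12 − 11) = 11.4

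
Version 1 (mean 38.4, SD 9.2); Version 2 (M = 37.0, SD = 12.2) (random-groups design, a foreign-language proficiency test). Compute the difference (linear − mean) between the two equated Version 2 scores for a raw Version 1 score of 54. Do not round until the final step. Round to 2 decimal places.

Mean-equated: 54 + (37.0 − 38.4) = 52.60
Linear-equated: (12.2/9.2)(54 − 38.4) + 37.0 = 57.687
Difference = 57.687 − 52.60 = 5.09

5.09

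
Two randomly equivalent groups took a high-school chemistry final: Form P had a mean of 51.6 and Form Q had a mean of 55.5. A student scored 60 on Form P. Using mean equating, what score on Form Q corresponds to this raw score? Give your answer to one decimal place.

63.9

Mean equating: y = x + (M_Y − M_X) = 60 + (55.5 − 51.6) = 63.9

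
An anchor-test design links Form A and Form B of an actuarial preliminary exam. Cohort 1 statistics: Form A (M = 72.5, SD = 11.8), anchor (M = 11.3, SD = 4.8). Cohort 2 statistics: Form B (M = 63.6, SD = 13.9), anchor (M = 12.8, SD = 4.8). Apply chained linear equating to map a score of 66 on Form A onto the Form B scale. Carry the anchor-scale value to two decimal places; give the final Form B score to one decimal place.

Form A → anchor (Cohort 1): v = (4.8/11.8)(66 − 72.5) + 11.3 = 8.66
anchor → Form B (Cohort 2): y = (13.9/4.8)(8.66 − 12.8) + 63.6 = 51.6

51.6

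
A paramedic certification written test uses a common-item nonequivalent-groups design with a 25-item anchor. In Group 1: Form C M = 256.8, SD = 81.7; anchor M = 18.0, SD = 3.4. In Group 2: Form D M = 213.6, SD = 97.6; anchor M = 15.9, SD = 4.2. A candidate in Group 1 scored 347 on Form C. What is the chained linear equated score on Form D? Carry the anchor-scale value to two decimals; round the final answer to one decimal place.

349.5

Form C → anchor (Group 1): v = (3.4/81.7)(347 − 256.8) + 18.0 = 21.75
anchor → Form D (Group 2): y = (97.6/4.2)(21.75 − 15.9) + 213.6 = 349.5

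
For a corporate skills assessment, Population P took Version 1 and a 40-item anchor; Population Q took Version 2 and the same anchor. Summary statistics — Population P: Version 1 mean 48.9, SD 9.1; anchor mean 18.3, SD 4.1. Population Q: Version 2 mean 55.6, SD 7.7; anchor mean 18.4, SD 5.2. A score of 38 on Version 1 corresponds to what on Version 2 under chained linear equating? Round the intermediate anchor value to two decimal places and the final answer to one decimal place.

Version 1 → anchor (Population P): v = (4.1/9.1)(38 − 48.9) + 18.3 = 13.39
anchor → Version 2 (Population Q): y = (7.7/5.2)(13.39 − 18.4) + 55.6 = 48.2

48.2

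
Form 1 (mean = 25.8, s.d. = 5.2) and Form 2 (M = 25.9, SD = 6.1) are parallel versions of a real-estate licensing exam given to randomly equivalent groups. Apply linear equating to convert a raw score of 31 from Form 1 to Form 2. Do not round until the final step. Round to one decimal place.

Linear equating: y = (SD_Y/SD_X)(x − M_X) + M_Y
y = (6.1/5.2)(31 − 25.8) + 25.9
y = 1.173077 × 5.2 + 25.9 = 6.1000 + 25.9 = 32.0

32.0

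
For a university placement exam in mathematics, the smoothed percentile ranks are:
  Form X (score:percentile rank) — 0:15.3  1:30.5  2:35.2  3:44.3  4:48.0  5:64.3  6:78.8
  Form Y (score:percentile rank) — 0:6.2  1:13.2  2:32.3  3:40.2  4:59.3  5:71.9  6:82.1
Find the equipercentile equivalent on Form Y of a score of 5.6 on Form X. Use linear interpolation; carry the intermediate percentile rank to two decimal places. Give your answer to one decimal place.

PR of 5.6 on Form X: 64.3 + (5.6 − 5)/(6 − 5) × (78.8 − 64.3) = 73.00
On Form Y, PR 73.00 falls between score 5 (PR 71.9) and 6 (PR 82.1).
Interpolate: 5 + (73.00 − 71.9)/(82.1 − 71.9) × (6 − 5) = 5.1

5.1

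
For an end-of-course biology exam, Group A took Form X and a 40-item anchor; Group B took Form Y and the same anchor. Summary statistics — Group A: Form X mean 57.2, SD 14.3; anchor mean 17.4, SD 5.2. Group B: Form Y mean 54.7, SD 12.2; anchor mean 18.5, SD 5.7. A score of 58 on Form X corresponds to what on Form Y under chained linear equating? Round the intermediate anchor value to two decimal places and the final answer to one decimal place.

Form X → anchor (Group A): v = (5.2/14.3)(58 − 57.2) + 17.4 = 17.69
anchor → Form Y (Group B): y = (12.2/5.7)(17.69 − 18.5) + 54.7 = 53.0

53.0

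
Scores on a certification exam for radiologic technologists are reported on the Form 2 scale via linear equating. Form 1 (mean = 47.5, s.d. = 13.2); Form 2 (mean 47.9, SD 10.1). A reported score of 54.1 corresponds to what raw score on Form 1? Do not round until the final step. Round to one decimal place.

Invert y = (SD_Y/SD_X)(x − M_X) + M_Y:
x = (SD_X/SD_Y)(y − M_Y) + M_X = (13.2/10.1)(54.1 − 47.9) + 47.5
x = 1.306931 × 6.200 + 47.5 = 55.6

55.6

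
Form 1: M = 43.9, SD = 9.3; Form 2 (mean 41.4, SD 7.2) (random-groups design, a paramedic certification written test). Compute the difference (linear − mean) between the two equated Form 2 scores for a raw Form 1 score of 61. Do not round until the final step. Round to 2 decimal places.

Mean-equated: 61 + (41.4 − 43.9) = 58.50
Linear-equated: (7.2/9.3)(61 − 43.9) + 41.4 = 54.639
Difference = 54.639 − 58.50 = -3.86

-3.86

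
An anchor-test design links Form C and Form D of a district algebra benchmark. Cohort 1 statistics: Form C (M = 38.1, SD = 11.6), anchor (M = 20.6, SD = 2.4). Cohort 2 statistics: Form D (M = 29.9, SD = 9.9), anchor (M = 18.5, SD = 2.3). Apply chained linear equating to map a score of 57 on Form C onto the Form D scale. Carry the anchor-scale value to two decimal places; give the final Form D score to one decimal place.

Form C → anchor (Cohort 1): v = (2.4/11.6)(57 − 38.1) + 20.6 = 24.51
anchor → Form D (Cohort 2): y = (9.9/2.3)(24.51 − 18.5) + 29.9 = 55.8

55.8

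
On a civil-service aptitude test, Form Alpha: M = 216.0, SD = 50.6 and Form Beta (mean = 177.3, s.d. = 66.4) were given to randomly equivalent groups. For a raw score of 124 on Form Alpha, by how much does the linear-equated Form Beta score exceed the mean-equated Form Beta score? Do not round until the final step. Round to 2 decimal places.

Mean-equated: 124 + (177.3 − 216.0) = 85.30
Linear-equated: (66.4/50.6)(124 − 216.0) + 177.3 = 56.573
Difference = 56.573 − 85.30 = -28.73

-28.73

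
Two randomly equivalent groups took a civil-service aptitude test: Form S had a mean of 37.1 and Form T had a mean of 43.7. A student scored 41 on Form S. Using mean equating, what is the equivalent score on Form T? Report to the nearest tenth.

Mean equating: y = x + (M_Y − M_X) = 41 + (43.7 − 37.1) = 47.6

47.6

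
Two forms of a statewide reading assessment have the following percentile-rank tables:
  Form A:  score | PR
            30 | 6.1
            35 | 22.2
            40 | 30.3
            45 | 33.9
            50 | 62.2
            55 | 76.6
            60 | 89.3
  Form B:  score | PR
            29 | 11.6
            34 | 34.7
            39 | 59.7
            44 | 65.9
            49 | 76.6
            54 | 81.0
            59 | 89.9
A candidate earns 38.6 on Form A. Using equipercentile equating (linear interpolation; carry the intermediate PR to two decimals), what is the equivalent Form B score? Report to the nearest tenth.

32.6

PR of 38.6 on Form A: 22.2 + (38.6 − 35)/(40 − 35) × (30.3 − 22.2) = 28.03
On Form B, PR 28.03 falls between score 29 (PR 11.6) and 34 (PR 34.7).
Interpolate: 29 + (28.03 − 11.6)/(34.7 − 11.6) × (34 − 29) = 32.6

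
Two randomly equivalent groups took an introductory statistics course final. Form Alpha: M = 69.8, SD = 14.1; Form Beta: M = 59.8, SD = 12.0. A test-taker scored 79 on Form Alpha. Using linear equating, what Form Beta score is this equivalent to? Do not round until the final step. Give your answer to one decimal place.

Linear equating: y = (SD_Y/SD_X)(x − M_X) + M_Y
y = (12.0/14.1)(79 − 69.8) + 59.8
y = 0.851064 × 9.2 + 59.8 = 7.8298 + 59.8 = 67.6

67.6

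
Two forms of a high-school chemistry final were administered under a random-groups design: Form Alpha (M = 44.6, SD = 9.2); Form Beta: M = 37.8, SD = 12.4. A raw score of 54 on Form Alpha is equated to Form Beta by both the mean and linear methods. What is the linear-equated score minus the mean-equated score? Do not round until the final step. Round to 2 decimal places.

3.27

Mean-equated: 54 + (37.8 − 44.6) = 47.20
Linear-equated: (12.4/9.2)(54 − 44.6) + 37.8 = 50.470
Difference = 50.470 − 47.20 = 3.27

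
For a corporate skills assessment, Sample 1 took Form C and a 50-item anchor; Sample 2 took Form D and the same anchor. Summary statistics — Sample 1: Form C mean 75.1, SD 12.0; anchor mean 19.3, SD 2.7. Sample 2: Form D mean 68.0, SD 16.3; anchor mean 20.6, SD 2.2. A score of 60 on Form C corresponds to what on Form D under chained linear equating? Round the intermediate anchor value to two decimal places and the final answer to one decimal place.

33.2

Form C → anchor (Sample 1): v = (2.7/12.0)(60 − 75.1) + 19.3 = 15.90
anchor → Form D (Sample 2): y = (16.3/2.2)(15.90 − 20.6) + 68.0 = 33.2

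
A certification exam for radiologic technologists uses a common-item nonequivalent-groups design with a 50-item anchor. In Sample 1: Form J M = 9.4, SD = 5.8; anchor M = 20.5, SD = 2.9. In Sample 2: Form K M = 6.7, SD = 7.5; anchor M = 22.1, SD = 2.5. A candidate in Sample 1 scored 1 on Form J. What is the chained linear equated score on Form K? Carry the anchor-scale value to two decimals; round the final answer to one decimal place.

-10.7

Form J → anchor (Sample 1): v = (2.9/5.8)(1 − 9.4) + 20.5 = 16.30
anchor → Form K (Sample 2): y = (7.5/2.5)(16.30 − 22.1) + 6.7 = -10.7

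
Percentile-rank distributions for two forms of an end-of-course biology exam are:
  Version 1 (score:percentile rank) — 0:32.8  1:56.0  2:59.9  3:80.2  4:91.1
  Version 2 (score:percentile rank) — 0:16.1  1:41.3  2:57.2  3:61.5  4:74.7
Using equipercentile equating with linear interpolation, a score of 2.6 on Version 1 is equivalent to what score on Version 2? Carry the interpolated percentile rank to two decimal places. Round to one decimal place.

PR of 2.6 on Version 1: 59.9 + (2.6 − 2)/(3 − 2) × (80.2 − 59.9) = 72.08
On Version 2, PR 72.08 falls between score 3 (PR 61.5) and 4 (PR 74.7).
Interpolate: 3 + (72.08 − 61.5)/(74.7 − 61.5) × (4 − 3) = 3.8

3.8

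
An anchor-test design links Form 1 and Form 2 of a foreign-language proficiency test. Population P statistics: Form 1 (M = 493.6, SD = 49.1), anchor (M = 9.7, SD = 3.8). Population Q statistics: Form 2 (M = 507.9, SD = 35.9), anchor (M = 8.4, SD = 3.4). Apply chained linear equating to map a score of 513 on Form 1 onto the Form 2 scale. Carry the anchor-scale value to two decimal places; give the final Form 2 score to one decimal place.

537.5

Form 1 → anchor (Population P): v = (3.8/49.1)(513 − 493.6) + 9.7 = 11.20
anchor → Form 2 (Population Q): y = (35.9/3.4)(11.20 − 8.4) + 507.9 = 537.5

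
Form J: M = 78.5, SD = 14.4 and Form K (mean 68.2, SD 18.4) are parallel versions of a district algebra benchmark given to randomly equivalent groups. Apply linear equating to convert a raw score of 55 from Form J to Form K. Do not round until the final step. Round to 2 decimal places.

Linear equating: y = (SD_Y/SD_X)(x − M_X) + M_Y
y = (18.4/14.4)(55 − 78.5) + 68.2
y = 1.277778 × -23.5 + 68.2 = -30.0278 + 68.2 = 38.17

38.17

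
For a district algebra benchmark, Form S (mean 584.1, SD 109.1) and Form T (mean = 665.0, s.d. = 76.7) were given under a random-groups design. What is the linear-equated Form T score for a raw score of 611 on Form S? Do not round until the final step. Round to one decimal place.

Linear equating: y = (SD_Y/SD_X)(x − M_X) + M_Y
y = (76.7/109.1)(611 − 584.1) + 665.0
y = 0.703025 × 26.9 + 665.0 = 18.9114 + 665.0 = 683.9

683.9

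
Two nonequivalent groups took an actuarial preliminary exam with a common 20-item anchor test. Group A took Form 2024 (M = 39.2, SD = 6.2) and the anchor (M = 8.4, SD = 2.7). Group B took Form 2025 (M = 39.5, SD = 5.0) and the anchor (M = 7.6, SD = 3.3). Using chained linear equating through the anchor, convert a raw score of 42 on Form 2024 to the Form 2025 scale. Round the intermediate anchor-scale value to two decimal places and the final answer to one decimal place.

42.6

Form 2024 → anchor (Group A): v = (2.7/6.2)(42 − 39.2) + 8.4 = 9.62
anchor → Form 2025 (Group B): y = (5.0/3.3)(9.62 − 7.6) + 39.5 = 42.6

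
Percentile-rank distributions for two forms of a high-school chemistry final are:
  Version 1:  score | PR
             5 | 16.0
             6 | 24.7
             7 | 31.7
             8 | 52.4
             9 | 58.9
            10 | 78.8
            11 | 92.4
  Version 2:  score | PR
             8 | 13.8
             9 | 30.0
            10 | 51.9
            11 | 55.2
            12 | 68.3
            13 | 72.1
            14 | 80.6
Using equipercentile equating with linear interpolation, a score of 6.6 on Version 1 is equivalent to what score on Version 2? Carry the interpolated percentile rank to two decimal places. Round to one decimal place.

PR of 6.6 on Version 1: 24.7 + (6.6 − 6)/(7 − 6) × (31.7 − 24.7) = 28.90
On Version 2, PR 28.90 falls between score 8 (PR 13.8) and 9 (PR 30.0).
Interpolate: 8 + (28.90 − 13.8)/(30.0 − 13.8) × (9 − 8) = 8.9

8.9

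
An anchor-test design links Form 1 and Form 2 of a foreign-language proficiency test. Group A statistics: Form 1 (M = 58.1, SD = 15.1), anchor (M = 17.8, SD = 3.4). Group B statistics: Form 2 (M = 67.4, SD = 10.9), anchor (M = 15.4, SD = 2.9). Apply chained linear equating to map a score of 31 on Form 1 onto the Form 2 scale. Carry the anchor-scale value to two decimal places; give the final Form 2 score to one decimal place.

53.5

Form 1 → anchor (Group A): v = (3.4/15.1)(31 − 58.1) + 17.8 = 11.70
anchor → Form 2 (Group B): y = (10.9/2.9)(11.70 − 15.4) + 67.4 = 53.5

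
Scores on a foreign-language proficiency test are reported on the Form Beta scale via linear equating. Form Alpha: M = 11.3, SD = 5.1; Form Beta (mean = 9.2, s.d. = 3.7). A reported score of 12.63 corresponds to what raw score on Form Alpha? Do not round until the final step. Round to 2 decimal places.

16.03

Invert y = (SD_Y/SD_X)(x − M_X) + M_Y:
x = (SD_X/SD_Y)(y − M_Y) + M_X = (5.1/3.7)(12.63 − 9.2) + 11.3
x = 1.378378 × 3.430 + 11.3 = 16.03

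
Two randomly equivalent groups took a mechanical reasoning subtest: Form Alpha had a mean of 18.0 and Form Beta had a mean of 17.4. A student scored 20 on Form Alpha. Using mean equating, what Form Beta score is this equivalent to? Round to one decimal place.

19.4

Mean equating: y = x + (M_Y − M_X) = 20 + (17.4 − 18.0) = 19.4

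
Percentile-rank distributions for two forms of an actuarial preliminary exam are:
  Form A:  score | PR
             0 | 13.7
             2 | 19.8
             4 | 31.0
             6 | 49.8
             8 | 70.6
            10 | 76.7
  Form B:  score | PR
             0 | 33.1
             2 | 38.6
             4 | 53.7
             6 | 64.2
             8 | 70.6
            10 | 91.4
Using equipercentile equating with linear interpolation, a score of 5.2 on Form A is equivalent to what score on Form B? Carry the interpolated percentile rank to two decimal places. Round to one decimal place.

2.5

PR of 5.2 on Form A: 31.0 + (5.2 − 4)/(6 − 4) × (49.8 − 31.0) = 42.28
On Form B, PR 42.28 falls between score 2 (PR 38.6) and 4 (PR 53.7).
Interpolate: 2 + (42.28 − 38.6)/(53.7 − 38.6) × (4 − 2) = 2.5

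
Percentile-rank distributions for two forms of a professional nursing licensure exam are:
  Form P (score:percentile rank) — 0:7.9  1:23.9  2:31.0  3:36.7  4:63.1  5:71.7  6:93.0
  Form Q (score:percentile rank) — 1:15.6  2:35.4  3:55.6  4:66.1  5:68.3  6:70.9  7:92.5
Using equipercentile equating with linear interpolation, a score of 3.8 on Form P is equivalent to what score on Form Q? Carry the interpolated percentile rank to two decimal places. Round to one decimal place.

PR of 3.8 on Form P: 36.7 + (3.8 − 3)/(4 − 3) × (63.1 − 36.7) = 57.82
On Form Q, PR 57.82 falls between score 3 (PR 55.6) and 4 (PR 66.1).
Interpolate: 3 + (57.82 − 55.6)/(66.1 − 55.6) × (4 − 3) = 3.2

3.2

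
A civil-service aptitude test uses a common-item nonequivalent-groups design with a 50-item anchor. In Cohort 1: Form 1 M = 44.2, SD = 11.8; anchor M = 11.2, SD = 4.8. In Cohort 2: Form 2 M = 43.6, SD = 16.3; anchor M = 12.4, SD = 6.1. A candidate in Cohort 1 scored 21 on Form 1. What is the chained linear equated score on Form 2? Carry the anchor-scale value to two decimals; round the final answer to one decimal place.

Form 1 → anchor (Cohort 1): v = (4.8/11.8)(21 − 44.2) + 11.2 = 1.76
anchor → Form 2 (Cohort 2): y = (16.3/6.1)(1.76 − 12.4) + 43.6 = 15.2

15.2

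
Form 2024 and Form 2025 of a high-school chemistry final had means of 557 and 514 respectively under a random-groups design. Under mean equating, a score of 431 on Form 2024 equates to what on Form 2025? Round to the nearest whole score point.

Mean equating: y = x + (M_Y − M_X) = 431 + (514 − 557) = 388

388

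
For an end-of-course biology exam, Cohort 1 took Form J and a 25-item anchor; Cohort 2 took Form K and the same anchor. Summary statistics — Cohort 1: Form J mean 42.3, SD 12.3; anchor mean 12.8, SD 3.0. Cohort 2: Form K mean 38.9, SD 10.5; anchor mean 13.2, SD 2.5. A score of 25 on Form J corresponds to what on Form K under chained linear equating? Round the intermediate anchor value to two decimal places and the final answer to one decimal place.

Form J → anchor (Cohort 1): v = (3.0/12.3)(25 − 42.3) + 12.8 = 8.58
anchor → Form K (Cohort 2): y = (10.5/2.5)(8.58 − 13.2) + 38.9 = 19.5

19.5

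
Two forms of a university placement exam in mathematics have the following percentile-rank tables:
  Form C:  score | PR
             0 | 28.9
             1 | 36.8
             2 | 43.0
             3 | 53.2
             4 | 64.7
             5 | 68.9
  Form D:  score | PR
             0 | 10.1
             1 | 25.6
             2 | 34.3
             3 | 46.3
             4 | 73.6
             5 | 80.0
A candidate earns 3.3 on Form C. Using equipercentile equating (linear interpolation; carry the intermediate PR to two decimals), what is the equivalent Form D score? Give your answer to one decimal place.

PR of 3.3 on Form C: 53.2 + (3.3 − 3)/(4 − 3) × (64.7 − 53.2) = 56.65
On Form D, PR 56.65 falls between score 3 (PR 46.3) and 4 (PR 73.6).
Interpolate: 3 + (56.65 − 46.3)/(73.6 − 46.3) × (4 − 3) = 3.4

3.4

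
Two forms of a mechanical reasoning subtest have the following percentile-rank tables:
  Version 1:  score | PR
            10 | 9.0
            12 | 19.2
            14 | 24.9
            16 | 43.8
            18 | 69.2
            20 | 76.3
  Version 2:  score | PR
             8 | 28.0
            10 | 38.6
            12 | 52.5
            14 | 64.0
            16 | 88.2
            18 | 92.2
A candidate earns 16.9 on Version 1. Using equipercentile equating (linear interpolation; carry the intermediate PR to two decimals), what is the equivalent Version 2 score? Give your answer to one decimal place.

PR of 16.9 on Version 1: 43.8 + (16.9 − 16)/(18 − 16) × (69.2 − 43.8) = 55.23
On Version 2, PR 55.23 falls between score 12 (PR 52.5) and 14 (PR 64.0).
Interpolate: 12 + (55.23 − 52.5)/(64.0 − 52.5) × (14 − 12) = 12.5

12.5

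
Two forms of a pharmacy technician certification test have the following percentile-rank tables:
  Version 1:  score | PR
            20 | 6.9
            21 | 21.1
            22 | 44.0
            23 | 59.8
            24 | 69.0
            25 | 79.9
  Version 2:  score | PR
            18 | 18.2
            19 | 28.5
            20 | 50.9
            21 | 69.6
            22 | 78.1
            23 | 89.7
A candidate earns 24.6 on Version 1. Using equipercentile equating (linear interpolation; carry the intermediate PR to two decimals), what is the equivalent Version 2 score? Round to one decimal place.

21.7

PR of 24.6 on Version 1: 69.0 + (24.6 − 24)/(25 − 24) × (79.9 − 69.0) = 75.54
On Version 2, PR 75.54 falls between score 21 (PR 69.6) and 22 (PR 78.1).
Interpolate: 21 + (75.54 − 69.6)/(78.1 − 69.6) × (22 − 21) = 21.7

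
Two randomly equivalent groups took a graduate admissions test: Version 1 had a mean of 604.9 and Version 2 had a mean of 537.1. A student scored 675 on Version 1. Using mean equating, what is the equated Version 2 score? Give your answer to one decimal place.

Mean equating: y = x + (M_Y − M_X) = 675 + (537.1 − 604.9) = 607.2

607.2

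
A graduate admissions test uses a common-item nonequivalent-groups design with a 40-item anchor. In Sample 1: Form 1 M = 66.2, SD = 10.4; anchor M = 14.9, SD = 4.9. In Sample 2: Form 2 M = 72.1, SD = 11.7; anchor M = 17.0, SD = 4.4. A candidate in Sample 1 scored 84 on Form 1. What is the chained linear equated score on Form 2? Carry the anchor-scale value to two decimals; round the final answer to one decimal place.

88.8

Form 1 → anchor (Sample 1): v = (4.9/10.4)(84 − 66.2) + 14.9 = 23.29
anchor → Form 2 (Sample 2): y = (11.7/4.4)(23.29 − 17.0) + 72.1 = 88.8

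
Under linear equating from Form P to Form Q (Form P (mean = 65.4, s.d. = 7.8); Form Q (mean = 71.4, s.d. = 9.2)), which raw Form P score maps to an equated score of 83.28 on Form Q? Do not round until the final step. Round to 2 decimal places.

75.47

Invert y = (SD_Y/SD_X)(x − M_X) + M_Y:
x = (SD_X/SD_Y)(y − M_Y) + M_X = (7.8/9.2)(83.28 − 71.4) + 65.4
x = 0.847826 × 11.880 + 65.4 = 75.47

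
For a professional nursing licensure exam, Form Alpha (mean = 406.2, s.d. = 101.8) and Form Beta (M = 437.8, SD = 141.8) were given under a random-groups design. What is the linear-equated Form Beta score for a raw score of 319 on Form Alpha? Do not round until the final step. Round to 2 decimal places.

316.34

Linear equating: y = (SD_Y/SD_X)(x − M_X) + M_Y
y = (141.8/101.8)(319 − 406.2) + 437.8
y = 1.392927 × -87.2 + 437.8 = -121.4633 + 437.8 = 316.34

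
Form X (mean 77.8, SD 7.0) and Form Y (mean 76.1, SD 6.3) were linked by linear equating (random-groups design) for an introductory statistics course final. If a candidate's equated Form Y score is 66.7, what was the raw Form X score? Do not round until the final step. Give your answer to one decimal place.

67.4

Invert y = (SD_Y/SD_X)(x − M_X) + M_Y:
x = (SD_X/SD_Y)(y − M_Y) + M_X = (7.0/6.3)(66.7 − 76.1) + 77.8
x = 1.111111 × -9.400 + 77.8 = 67.4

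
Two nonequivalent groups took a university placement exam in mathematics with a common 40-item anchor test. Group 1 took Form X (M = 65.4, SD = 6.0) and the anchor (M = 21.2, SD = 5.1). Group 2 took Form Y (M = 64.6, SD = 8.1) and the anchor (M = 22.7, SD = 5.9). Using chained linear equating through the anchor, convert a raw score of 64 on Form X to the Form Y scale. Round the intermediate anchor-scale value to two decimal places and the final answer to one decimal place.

Form X → anchor (Group 1): v = (5.1/6.0)(64 − 65.4) + 21.2 = 20.01
anchor → Form Y (Group 2): y = (8.1/5.9)(20.01 − 22.7) + 64.6 = 60.9

60.9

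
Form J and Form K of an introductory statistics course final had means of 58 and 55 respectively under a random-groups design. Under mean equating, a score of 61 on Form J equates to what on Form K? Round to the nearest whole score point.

Mean equating: y = x + (M_Y − M_X) = 61 + (55 − 58) = 58

58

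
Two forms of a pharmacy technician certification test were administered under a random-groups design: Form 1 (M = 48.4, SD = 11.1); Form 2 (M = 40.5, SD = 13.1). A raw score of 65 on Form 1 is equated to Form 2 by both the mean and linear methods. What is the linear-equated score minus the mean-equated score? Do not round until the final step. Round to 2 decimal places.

Mean-equated: 65 + (40.5 − 48.4) = 57.10
Linear-equated: (13.1/11.1)(65 − 48.4) + 40.5 = 60.091
Difference = 60.091 − 57.10 = 2.99

2.99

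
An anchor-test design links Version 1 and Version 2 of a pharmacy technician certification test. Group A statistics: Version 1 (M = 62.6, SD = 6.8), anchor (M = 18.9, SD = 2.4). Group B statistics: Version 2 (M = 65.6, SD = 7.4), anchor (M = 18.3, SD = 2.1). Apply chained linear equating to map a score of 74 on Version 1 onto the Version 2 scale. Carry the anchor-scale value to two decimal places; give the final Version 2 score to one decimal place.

Version 1 → anchor (Group A): v = (2.4/6.8)(74 − 62.6) + 18.9 = 22.92
anchor → Version 2 (Group B): y = (7.4/2.1)(22.92 − 18.3) + 65.6 = 81.9

81.9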